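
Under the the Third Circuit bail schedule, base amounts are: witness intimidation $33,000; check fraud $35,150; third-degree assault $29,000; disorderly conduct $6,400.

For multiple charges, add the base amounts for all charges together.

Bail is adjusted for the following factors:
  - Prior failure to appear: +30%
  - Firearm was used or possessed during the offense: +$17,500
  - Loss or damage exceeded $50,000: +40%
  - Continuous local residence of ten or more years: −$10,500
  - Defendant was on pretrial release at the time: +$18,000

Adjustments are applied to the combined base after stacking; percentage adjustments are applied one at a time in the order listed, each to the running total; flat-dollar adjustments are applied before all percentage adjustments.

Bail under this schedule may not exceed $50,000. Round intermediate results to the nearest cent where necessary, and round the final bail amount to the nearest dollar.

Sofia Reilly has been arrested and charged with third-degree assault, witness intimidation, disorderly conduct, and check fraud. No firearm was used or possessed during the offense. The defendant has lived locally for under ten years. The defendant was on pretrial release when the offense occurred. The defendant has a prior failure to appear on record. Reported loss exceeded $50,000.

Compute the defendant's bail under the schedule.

$50,000

Base amounts from the schedule: third-degree assault $29,000; witness intimidation $33,000; disorderly conduct $6,400; check fraud $35,150.
Stacking rule: sum of all bases. $29,000 + $33,000 + $6,400 + $35,150 = $103,550.
Defendant was on pretrial release at the time (+$18,000 flat): $103,550 + $18,000 = $121,550.
Prior failure to appear (+30%): $121,550 × 1.3 = $158,015.
Loss or damage exceeded $50,000 (+40%): $158,015 × 1.4 = $221,221.
Result $221,221 exceeds the maximum of $50,000; bail is capped at $50,000.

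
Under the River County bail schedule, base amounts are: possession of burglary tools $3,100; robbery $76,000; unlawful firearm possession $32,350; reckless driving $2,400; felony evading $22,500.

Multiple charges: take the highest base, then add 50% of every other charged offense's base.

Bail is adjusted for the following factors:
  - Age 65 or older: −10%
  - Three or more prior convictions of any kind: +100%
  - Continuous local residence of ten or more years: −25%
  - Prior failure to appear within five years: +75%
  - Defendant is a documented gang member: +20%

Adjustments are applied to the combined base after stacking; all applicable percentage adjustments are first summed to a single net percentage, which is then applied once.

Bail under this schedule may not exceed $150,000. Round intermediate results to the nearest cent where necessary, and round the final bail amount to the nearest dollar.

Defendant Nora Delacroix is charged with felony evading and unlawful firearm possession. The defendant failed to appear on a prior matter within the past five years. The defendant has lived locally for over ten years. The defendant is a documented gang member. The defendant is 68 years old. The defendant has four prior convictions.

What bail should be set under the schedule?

$113,360

Base amounts from the schedule: felony evading $22,500; unlawful firearm possession $32,350.
Stacking rule: highest base plus 50% of each additional charge. Highest is unlawful firearm possession at $32,350. Additional: $22,500 × 50% = $11,250. Combined base = $32,350 + $11,250 = $43,600.
Net percentage adjustment: −10% +100% −25% +75% +20% = +160%. $43,600 × 2.6 = $113,360.
$113,360 is within the $150,000 maximum.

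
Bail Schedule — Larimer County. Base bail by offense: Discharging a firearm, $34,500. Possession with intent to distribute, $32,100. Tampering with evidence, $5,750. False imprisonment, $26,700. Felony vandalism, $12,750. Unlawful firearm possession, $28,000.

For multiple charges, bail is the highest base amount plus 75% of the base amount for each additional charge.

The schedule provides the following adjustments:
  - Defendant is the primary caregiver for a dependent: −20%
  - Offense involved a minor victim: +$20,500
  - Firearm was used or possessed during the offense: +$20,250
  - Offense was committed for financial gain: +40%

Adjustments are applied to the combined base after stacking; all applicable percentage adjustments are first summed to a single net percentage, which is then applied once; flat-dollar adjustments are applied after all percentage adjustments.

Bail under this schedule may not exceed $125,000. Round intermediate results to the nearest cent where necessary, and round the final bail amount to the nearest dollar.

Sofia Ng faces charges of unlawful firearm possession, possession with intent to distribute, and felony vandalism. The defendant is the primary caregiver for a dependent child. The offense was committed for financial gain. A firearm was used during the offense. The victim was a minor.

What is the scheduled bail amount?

Base amounts from the schedule: unlawful firearm possession $28,000; possession with intent to distribute $32,100; felony vandalism $12,750.
Stacking rule: highest base plus 75% of each additional charge. Highest is possession with intent to distribute at $32,100. Additional: $28,000 × 75% = $21,000; $12,750 × 75% = $9,562.50. Combined base = $32,100 + $30,562.50 = $62,662.50.
Net percentage adjustment: −20% +40% = +20%. $62,662.50 × 1.2 = $75,195.
Offense involved a minor victim (+$20,500 flat): $75,195 + $20,500 = $95,695.
Firearm was used or possessed during the offense (+$20,250 flat): $95,695 + $20,250 = $115,945.
$115,945 is within the $125,000 maximum.

$115,945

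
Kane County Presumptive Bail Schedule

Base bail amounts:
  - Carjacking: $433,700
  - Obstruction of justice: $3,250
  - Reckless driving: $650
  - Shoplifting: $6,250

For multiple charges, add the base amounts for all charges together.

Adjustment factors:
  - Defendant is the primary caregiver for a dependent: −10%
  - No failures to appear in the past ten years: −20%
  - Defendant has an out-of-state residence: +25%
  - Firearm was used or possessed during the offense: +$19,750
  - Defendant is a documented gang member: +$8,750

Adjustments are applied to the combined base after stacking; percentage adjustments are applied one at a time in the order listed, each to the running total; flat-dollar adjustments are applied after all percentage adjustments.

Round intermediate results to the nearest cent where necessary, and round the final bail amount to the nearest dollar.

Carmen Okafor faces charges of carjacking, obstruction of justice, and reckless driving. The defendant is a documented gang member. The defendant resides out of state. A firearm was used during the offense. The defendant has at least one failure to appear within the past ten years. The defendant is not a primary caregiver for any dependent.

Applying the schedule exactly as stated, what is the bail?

$575,500

Base amounts from the schedule: carjacking $433,700; obstruction of justice $3,250; reckless driving $650.
Stacking rule: sum of all bases. $433,700 + $3,250 + $650 = $437,600.
Defendant has an out-of-state residence (+25%): $437,600 × 1.25 = $547,000.
Firearm was used or possessed during the offense (+$19,750 flat): $547,000 + $19,750 = $566,750.
Defendant is a documented gang member (+$8,750 flat): $566,750 + $8,750 = $575,500.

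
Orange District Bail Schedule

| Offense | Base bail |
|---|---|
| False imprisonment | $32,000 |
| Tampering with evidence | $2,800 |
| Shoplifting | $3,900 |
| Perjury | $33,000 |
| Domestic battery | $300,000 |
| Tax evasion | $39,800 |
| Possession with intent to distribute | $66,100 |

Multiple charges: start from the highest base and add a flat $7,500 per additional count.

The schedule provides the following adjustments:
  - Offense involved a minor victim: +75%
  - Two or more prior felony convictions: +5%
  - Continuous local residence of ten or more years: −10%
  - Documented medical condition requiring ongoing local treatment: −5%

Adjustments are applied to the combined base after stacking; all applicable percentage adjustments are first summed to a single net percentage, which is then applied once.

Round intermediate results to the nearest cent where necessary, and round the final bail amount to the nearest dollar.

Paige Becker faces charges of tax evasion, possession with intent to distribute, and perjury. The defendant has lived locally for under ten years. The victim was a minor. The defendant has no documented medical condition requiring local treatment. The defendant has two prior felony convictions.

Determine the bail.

Base amounts from the schedule: tax evasion $39,800; possession with intent to distribute $66,100; perjury $33,000.
Stacking rule: highest base plus $7,500 per additional charge. Highest is possession with intent to distribute at $66,100; 2 additional charges → +$15,000. Combined base = $81,100.
Net percentage adjustment: +75% +5% = +80%. $81,100 × 1.8 = $145,980.

$145,980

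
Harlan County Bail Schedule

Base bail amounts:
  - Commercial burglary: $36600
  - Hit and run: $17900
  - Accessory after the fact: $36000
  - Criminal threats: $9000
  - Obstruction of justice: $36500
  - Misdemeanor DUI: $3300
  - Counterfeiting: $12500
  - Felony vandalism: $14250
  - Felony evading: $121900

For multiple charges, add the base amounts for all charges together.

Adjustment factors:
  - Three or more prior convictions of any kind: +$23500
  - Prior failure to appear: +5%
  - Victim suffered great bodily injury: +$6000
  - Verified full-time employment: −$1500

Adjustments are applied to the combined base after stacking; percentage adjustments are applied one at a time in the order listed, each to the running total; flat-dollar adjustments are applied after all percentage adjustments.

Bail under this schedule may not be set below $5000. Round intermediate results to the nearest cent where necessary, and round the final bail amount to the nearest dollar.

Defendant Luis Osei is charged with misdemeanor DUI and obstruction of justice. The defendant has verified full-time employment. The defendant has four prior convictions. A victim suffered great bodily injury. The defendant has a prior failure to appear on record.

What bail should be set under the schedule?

Base amounts from the schedule: misdemeanor DUI $3300; obstruction of justice $36500.
Stacking rule: sum of all bases. $3300 + $36500 = $39800.
Prior failure to appear (+5%): $39800 × 1.05 = $41790.
Three or more prior convictions of any kind (+$23500 flat): $41790 + $23500 = $65290.
Victim suffered great bodily injury (+$6000 flat): $65290 + $6000 = $71290.
Verified full-time employment (−$1500 flat): $71290 − $1500 = $69790.
$69790 is at or above the $5000 minimum.

$69790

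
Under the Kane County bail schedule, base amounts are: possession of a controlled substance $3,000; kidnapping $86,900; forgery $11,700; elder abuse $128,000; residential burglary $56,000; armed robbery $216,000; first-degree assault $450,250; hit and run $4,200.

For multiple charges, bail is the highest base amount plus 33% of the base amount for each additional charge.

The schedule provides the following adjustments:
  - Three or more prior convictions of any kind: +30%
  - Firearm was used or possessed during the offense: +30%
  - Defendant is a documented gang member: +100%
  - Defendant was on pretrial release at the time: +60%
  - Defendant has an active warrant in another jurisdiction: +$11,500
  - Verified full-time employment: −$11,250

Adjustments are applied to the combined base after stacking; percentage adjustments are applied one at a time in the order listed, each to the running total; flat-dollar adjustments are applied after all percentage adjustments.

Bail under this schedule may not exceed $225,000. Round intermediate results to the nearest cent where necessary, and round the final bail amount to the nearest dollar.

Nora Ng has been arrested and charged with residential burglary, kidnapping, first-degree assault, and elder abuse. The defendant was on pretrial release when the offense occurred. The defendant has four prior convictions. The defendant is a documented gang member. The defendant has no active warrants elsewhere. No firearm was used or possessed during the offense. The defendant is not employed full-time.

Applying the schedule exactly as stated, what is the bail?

Base amounts from the schedule: residential burglary $56,000; kidnapping $86,900; first-degree assault $450,250; elder abuse $128,000.
Stacking rule: highest base plus 33% of each additional charge. Highest is first-degree assault at $450,250. Additional: $56,000 × 33% = $18,480; $86,900 × 33% = $28,677; $128,000 × 33% = $42,240. Combined base = $450,250 + $89,397 = $539,647.
Three or more prior convictions of any kind (+30%): $539,647 × 1.3 = $701,541.10.
Defendant is a documented gang member (+100%): $701,541.10 × 2 = $1,403,082.20.
Defendant was on pretrial release at the time (+60%): $1,403,082.20 × 1.6 = $2,244,931.52.
Result $2,244,931.52 exceeds the maximum of $225,000; bail is capped at $225,000.

$225,000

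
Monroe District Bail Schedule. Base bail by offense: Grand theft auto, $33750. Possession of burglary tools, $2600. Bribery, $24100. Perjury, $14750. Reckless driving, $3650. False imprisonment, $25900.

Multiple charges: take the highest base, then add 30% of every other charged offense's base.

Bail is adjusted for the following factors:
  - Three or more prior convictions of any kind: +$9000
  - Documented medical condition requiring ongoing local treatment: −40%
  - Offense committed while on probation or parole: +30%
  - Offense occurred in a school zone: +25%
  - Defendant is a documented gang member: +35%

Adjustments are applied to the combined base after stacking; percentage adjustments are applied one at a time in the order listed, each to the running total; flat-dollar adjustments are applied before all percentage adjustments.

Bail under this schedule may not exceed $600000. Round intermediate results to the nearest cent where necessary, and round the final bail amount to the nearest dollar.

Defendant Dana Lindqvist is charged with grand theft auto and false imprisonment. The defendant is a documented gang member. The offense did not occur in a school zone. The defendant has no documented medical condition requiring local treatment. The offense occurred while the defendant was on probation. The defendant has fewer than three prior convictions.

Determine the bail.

$72868

Base amounts from the schedule: grand theft auto $33750; false imprisonment $25900.
Stacking rule: highest base plus 30% of each additional charge. Highest is grand theft auto at $33750. Additional: $25900 × 30% = $7770. Combined base = $33750 + $7770 = $41520.
Offense committed while on probation or parole (+30%): $41520 × 1.3 = $53976.
Defendant is a documented gang member (+35%): $53976 × 1.35 = $72867.60.
$72867.60 is within the $600000 maximum.
Rounded to the nearest dollar: $72868.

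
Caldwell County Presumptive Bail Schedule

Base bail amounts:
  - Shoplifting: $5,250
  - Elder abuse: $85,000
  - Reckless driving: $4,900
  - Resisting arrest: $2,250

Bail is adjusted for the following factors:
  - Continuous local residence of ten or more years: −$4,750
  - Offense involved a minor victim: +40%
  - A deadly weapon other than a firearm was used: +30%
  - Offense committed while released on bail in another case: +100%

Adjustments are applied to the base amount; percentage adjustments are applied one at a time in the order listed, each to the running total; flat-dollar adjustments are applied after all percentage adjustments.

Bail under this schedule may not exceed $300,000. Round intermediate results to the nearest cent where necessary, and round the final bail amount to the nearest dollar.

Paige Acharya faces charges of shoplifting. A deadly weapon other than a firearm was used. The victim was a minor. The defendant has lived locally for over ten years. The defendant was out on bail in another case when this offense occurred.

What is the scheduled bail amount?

$14,360

Base amounts from the schedule: shoplifting $5,250.
Single charge. Combined base = $5,250.
Offense involved a minor victim (+40%): $5,250 × 1.4 = $7,350.
A deadly weapon other than a firearm was used (+30%): $7,350 × 1.3 = $9,555.
Offense committed while released on bail in another case (+100%): $9,555 × 2 = $19,110.
Continuous local residence of ten or more years (−$4,750 flat): $19,110 − $4,750 = $14,360.
$14,360 is within the $300,000 maximum.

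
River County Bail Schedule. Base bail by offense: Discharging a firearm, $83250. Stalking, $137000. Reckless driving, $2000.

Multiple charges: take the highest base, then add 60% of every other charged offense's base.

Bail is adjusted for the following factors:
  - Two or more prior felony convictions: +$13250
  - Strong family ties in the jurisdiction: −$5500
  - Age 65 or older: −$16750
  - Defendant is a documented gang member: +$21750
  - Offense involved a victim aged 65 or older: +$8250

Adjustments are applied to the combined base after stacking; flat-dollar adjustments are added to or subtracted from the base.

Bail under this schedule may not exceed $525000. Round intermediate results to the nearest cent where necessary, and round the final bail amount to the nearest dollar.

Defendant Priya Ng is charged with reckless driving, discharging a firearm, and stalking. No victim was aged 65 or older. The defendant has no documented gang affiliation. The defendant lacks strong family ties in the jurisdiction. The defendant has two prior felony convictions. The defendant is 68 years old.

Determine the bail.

Base amounts from the schedule: reckless driving $2000; discharging a firearm $83250; stalking $137000.
Stacking rule: highest base plus 60% of each additional charge. Highest is stalking at $137000. Additional: $2000 × 60% = $1200; $83250 × 60% = $49950. Combined base = $137000 + $51150 = $188150.
Two or more prior felony convictions (+$13250 flat): $188150 + $13250 = $201400.
Age 65 or older (−$16750 flat): $201400 − $16750 = $184650.
$184650 is within the $525000 maximum.

$184650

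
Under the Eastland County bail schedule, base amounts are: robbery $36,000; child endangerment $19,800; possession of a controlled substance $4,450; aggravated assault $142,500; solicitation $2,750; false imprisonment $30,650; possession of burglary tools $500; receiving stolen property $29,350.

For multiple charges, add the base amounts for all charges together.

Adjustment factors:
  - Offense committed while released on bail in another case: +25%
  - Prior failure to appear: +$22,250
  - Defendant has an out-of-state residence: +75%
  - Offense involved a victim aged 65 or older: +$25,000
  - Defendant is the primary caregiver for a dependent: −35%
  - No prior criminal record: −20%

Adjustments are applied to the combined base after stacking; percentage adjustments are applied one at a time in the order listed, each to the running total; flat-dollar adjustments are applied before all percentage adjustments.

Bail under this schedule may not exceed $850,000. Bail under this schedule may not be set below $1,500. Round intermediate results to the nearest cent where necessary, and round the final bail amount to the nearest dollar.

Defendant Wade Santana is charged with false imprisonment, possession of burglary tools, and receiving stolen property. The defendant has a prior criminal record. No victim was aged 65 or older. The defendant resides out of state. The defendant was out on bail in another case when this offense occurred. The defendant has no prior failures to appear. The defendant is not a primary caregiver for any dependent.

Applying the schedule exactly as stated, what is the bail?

$132,344

Base amounts from the schedule: false imprisonment $30,650; possession of burglary tools $500; receiving stolen property $29,350.
Stacking rule: sum of all bases. $30,650 + $500 + $29,350 = $60,500.
Offense committed while released on bail in another case (+25%): $60,500 × 1.25 = $75,625.
Defendant has an out-of-state residence (+75%): $75,625 × 1.75 = $132,343.75.
$132,343.75 is within the $850,000 maximum.
$132,343.75 is at or above the $1,500 minimum.
Rounded to the nearest dollar: $132,344.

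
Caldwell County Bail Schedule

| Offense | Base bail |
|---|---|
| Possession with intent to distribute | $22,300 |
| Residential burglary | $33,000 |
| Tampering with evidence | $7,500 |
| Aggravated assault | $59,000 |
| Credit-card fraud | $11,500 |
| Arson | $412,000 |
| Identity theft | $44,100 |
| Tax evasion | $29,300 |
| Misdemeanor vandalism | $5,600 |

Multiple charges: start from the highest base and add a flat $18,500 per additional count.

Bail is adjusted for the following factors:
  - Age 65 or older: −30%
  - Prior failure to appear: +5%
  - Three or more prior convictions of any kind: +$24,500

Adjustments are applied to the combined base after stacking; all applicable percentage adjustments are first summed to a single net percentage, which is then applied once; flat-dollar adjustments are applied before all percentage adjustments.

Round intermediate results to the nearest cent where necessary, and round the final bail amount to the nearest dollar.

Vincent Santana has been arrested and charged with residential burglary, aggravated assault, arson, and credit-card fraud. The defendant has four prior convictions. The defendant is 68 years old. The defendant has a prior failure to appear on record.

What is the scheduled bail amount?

Base amounts from the schedule: residential burglary $33,000; aggravated assault $59,000; arson $412,000; credit-card fraud $11,500.
Stacking rule: highest base plus $18,500 per additional charge. Highest is arson at $412,000; 3 additional charges → +$55,500. Combined base = $467,500.
Three or more prior convictions of any kind (+$24,500 flat): $467,500 + $24,500 = $492,000.
Net percentage adjustment: −30% +5% = −25%. $492,000 × 0.75 = $369,000.

$369,000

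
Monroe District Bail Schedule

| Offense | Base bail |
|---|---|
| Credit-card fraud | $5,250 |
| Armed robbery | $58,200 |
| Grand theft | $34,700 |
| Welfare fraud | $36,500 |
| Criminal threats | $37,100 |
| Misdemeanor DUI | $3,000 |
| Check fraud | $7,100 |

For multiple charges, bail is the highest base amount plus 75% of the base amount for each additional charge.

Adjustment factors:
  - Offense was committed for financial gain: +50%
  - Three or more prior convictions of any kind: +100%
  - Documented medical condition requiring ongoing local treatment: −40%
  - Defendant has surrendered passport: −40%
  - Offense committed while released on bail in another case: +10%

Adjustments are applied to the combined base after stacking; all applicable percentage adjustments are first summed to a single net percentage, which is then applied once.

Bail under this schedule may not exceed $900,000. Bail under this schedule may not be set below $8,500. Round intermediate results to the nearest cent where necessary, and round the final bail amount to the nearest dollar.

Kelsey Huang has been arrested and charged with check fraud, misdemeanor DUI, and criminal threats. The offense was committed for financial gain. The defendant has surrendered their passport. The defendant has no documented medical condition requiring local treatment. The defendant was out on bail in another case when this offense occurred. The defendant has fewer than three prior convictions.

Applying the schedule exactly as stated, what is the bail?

$53,610

Base amounts from the schedule: check fraud $7,100; misdemeanor DUI $3,000; criminal threats $37,100.
Stacking rule: highest base plus 75% of each additional charge. Highest is criminal threats at $37,100. Additional: $7,100 × 75% = $5,325; $3,000 × 75% = $2,250. Combined base = $37,100 + $7,575 = $44,675.
Net percentage adjustment: +50% −40% +10% = +20%. $44,675 × 1.2 = $53,610.
$53,610 is within the $900,000 maximum.
$53,610 is at or above the $8,500 minimum.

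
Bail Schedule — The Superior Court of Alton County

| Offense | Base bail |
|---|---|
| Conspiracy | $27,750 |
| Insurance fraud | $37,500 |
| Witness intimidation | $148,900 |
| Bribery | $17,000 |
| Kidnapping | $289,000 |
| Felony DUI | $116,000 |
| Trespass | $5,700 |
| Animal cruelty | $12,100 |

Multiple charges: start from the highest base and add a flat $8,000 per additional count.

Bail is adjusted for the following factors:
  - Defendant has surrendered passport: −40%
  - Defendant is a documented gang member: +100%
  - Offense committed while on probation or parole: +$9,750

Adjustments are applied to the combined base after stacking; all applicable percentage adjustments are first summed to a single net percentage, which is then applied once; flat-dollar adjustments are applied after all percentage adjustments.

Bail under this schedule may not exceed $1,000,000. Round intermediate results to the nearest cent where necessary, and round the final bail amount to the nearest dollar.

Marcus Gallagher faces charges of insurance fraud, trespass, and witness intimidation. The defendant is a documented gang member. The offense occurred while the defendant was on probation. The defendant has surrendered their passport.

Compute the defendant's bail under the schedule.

Base amounts from the schedule: insurance fraud $37,500; trespass $5,700; witness intimidation $148,900.
Stacking rule: highest base plus $8,000 per additional charge. Highest is witness intimidation at $148,900; 2 additional charges → +$16,000. Combined base = $164,900.
Net percentage adjustment: −40% +100% = +60%. $164,900 × 1.6 = $263,840.
Offense committed while on probation or parole (+$9,750 flat): $263,840 + $9,750 = $273,590.
$273,590 is within the $1,000,000 maximum.

$273,590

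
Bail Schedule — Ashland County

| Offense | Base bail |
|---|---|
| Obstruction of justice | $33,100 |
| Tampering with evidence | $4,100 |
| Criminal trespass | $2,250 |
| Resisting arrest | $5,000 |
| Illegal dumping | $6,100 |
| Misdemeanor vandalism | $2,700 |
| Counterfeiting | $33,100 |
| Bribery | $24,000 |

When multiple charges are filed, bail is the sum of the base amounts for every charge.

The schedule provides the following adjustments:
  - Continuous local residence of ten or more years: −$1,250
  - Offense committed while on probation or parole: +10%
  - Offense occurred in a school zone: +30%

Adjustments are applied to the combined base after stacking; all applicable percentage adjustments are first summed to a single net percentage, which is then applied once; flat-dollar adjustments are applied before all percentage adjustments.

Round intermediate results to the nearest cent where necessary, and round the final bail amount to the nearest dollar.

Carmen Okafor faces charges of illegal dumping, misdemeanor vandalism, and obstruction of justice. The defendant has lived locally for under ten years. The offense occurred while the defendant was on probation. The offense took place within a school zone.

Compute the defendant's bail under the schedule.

Base amounts from the schedule: illegal dumping $6,100; misdemeanor vandalism $2,700; obstruction of justice $33,100.
Stacking rule: sum of all bases. $6,100 + $2,700 + $33,100 = $41,900.
Net percentage adjustment: +10% +30% = +40%. $41,900 × 1.4 = $58,660.

$58,660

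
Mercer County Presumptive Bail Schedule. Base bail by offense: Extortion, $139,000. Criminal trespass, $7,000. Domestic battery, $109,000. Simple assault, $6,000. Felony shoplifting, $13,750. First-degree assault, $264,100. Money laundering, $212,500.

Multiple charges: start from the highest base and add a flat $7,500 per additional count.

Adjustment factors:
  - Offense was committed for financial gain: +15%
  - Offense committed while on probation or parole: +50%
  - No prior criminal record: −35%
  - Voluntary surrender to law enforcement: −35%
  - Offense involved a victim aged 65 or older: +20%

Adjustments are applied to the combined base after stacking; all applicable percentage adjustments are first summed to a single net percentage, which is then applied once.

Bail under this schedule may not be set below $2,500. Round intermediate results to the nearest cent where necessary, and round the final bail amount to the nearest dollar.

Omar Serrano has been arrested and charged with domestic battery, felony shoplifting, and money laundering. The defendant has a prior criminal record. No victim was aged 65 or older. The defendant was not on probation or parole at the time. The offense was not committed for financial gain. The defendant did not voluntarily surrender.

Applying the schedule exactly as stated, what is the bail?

Base amounts from the schedule: domestic battery $109,000; felony shoplifting $13,750; money laundering $212,500.
Stacking rule: highest base plus $7,500 per additional charge. Highest is money laundering at $212,500; 2 additional charges → +$15,000. Combined base = $227,500.
No adjustment factors apply to this defendant.
$227,500 is at or above the $2,500 minimum.

$227,500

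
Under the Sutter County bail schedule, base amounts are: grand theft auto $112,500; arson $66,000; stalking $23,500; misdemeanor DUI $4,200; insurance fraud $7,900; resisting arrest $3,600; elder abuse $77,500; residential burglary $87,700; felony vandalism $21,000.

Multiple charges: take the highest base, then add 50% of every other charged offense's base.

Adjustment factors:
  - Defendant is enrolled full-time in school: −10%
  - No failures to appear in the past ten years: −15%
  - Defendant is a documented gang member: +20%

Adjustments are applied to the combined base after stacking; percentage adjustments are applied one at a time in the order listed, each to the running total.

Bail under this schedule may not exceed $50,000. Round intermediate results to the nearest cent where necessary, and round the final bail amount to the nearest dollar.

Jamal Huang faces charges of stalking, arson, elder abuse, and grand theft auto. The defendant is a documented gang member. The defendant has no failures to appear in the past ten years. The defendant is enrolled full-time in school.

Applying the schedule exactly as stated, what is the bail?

Base amounts from the schedule: stalking $23,500; arson $66,000; elder abuse $77,500; grand theft auto $112,500.
Stacking rule: highest base plus 50% of each additional charge. Highest is grand theft auto at $112,500. Additional: $23,500 × 50% = $11,750; $66,000 × 50% = $33,000; $77,500 × 50% = $38,750. Combined base = $112,500 + $83,500 = $196,000.
Defendant is enrolled full-time in school (−10%): $196,000 × 0.9 = $176,400.
No failures to appear in the past ten years (−15%): $176,400 × 0.85 = $149,940.
Defendant is a documented gang member (+20%): $149,940 × 1.2 = $179,928.
Result $179,928 exceeds the maximum of $50,000; bail is capped at $50,000.

$50,000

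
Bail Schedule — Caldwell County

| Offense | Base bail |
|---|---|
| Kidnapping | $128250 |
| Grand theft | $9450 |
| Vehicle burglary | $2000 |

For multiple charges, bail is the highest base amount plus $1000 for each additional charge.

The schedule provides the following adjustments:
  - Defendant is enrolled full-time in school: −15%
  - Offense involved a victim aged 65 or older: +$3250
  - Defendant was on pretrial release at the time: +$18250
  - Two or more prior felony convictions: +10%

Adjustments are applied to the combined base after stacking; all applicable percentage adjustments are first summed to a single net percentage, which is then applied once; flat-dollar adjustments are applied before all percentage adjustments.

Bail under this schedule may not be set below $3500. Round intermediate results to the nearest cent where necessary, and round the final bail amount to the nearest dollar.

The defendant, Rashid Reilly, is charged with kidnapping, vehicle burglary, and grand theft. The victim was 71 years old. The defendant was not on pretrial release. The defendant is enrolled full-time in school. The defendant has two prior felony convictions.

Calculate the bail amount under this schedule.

$126825

Base amounts from the schedule: kidnapping $128250; vehicle burglary $2000; grand theft $9450.
Stacking rule: highest base plus $1000 per additional charge. Highest is kidnapping at $128250; 2 additional charges → +$2000. Combined base = $130250.
Offense involved a victim aged 65 or older (+$3250 flat): $130250 + $3250 = $133500.
Net percentage adjustment: −15% +10% = −5%. $133500 × 0.95 = $126825.
$126825 is at or above the $3500 minimum.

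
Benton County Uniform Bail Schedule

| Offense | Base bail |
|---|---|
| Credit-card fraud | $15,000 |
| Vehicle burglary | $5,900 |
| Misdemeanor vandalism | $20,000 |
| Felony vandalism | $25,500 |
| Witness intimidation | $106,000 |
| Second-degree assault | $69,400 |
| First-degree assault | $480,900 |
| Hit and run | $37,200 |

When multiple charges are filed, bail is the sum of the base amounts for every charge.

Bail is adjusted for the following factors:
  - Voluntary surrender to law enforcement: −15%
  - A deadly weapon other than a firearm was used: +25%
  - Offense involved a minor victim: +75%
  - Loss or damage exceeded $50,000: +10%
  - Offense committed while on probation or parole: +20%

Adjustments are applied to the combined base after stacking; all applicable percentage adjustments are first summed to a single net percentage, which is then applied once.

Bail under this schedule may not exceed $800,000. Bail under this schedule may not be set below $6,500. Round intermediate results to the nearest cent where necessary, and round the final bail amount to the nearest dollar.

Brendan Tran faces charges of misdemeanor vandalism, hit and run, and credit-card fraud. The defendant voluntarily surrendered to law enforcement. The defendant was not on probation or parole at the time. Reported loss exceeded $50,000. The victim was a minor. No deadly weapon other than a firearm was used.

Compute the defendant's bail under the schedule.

Base amounts from the schedule: misdemeanor vandalism $20,000; hit and run $37,200; credit-card fraud $15,000.
Stacking rule: sum of all bases. $20,000 + $37,200 + $15,000 = $72,200.
Net percentage adjustment: −15% +75% +10% = +70%. $72,200 × 1.7 = $122,740.
$122,740 is within the $800,000 maximum.
$122,740 is at or above the $6,500 minimum.

$122,740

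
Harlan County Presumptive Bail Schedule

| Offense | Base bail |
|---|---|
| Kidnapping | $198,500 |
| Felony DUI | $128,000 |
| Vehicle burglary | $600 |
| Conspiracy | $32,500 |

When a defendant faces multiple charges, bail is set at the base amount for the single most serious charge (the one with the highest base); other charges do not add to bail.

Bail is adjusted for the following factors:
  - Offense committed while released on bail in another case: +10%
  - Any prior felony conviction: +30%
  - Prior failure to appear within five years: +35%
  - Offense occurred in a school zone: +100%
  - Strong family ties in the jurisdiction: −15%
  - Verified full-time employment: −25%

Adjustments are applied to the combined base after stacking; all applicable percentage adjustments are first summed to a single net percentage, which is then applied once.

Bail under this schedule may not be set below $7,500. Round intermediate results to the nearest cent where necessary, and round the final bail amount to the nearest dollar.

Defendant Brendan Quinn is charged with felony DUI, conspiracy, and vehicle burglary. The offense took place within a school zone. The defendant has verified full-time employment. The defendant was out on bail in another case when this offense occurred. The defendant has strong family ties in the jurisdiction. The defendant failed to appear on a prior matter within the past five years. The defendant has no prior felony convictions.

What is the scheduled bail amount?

Base amounts from the schedule: felony DUI $128,000; conspiracy $32,500; vehicle burglary $600.
Stacking rule: use the highest base only. Highest is felony DUI at $128,000. Combined base = $128,000.
Net percentage adjustment: +10% +35% +100% −15% −25% = +105%. $128,000 × 2.05 = $262,400.
$262,400 is at or above the $7,500 minimum.

$262,400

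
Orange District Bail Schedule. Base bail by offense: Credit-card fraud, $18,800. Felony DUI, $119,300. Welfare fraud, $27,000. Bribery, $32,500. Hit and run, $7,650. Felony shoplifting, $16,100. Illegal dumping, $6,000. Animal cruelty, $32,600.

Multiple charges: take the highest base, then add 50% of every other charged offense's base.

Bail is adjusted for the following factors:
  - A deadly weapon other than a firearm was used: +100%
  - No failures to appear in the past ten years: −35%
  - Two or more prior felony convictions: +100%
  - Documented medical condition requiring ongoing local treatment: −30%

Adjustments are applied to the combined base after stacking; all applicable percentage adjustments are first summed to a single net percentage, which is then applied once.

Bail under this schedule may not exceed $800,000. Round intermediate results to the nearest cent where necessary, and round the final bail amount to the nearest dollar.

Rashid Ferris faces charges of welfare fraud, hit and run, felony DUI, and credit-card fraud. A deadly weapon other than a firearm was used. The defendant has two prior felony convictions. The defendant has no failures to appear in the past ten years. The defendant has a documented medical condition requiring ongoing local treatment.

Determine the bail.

$343,159

Base amounts from the schedule: welfare fraud $27,000; hit and run $7,650; felony DUI $119,300; credit-card fraud $18,800.
Stacking rule: highest base plus 50% of each additional charge. Highest is felony DUI at $119,300. Additional: $27,000 × 50% = $13,500; $7,650 × 50% = $3,825; $18,800 × 50% = $9,400. Combined base = $119,300 + $26,725 = $146,025.
Net percentage adjustment: +100% −35% +100% −30% = +135%. $146,025 × 2.35 = $343,158.75.
$343,158.75 is within the $800,000 maximum.
Rounded to the nearest dollar: $343,159.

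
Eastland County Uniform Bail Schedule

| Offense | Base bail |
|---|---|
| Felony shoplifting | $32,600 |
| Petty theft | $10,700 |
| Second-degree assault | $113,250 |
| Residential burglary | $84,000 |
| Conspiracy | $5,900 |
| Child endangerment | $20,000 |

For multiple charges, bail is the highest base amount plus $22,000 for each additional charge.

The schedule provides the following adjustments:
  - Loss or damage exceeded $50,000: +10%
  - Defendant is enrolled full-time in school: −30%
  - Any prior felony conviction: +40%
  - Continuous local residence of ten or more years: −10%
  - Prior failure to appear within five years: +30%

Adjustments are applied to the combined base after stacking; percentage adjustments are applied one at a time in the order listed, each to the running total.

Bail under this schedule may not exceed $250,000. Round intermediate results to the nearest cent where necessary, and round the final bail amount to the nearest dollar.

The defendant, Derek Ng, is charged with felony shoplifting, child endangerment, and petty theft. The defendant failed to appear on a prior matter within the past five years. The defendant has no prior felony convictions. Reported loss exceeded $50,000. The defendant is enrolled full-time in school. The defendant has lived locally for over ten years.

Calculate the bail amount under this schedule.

$69,009

Base amounts from the schedule: felony shoplifting $32,600; child endangerment $20,000; petty theft $10,700.
Stacking rule: highest base plus $22,000 per additional charge. Highest is felony shoplifting at $32,600; 2 additional charges → +$44,000. Combined base = $76,600.
Loss or damage exceeded $50,000 (+10%): $76,600 × 1.1 = $84,260.
Defendant is enrolled full-time in school (−30%): $84,260 × 0.7 = $58,982.
Continuous local residence of ten or more years (−10%): $58,982 × 0.9 = $53,083.80.
Prior failure to appear within five years (+30%): $53,083.80 × 1.3 = $69,008.94.
$69,008.94 is within the $250,000 maximum.
Rounded to the nearest dollar: $69,009.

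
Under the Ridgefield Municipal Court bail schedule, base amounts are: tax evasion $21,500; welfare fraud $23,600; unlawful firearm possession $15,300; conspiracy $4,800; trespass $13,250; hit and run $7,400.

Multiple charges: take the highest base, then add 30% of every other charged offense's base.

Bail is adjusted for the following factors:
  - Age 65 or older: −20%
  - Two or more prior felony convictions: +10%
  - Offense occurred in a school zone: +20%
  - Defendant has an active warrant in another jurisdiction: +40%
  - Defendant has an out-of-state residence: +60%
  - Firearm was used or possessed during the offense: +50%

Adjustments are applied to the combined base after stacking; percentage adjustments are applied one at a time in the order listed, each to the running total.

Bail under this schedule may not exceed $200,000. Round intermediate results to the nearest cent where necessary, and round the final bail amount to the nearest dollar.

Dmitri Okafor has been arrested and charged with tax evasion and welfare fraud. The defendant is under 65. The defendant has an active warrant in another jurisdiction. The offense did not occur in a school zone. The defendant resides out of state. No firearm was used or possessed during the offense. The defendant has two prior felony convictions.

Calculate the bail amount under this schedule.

Base amounts from the schedule: tax evasion $21,500; welfare fraud $23,600.
Stacking rule: highest base plus 30% of each additional charge. Highest is welfare fraud at $23,600. Additional: $21,500 × 30% = $6,450. Combined base = $23,600 + $6,450 = $30,050.
Two or more prior felony convictions (+10%): $30,050 × 1.1 = $33,055.
Defendant has an active warrant in another jurisdiction (+40%): $33,055 × 1.4 = $46,277.
Defendant has an out-of-state residence (+60%): $46,277 × 1.6 = $74,043.20.
$74,043.20 is within the $200,000 maximum.
Rounded to the nearest dollar: $74,043.

$74,043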